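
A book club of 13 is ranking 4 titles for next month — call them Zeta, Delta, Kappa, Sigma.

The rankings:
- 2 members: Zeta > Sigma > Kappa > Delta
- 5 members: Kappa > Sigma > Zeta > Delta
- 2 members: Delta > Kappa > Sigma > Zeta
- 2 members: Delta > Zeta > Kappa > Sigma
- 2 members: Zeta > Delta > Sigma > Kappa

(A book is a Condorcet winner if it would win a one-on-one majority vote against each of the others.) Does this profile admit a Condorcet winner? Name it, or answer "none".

Kappa

Check each pair by majority over 13 ballots:
Zeta vs Delta: Zeta, 9–4.
Zeta vs Kappa: Kappa wins 7–6.
Zeta–Sigma: Sigma 7–6.
Delta vs Kappa: Kappa, 7–6.
Delta–Sigma: Sigma 7–6.
Kappa vs Sigma: Kappa wins 9–4.
Only Kappa has no losses; Kappa is the Condorcet winner.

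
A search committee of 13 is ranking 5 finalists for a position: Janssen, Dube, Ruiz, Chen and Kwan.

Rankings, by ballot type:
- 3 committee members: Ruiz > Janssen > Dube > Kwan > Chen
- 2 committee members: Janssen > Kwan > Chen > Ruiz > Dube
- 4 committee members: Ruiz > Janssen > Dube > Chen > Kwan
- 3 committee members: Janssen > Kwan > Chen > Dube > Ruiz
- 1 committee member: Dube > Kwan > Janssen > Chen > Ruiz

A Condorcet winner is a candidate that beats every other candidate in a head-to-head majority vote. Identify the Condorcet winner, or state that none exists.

Pairwise majorities:
Janssen vs Dube: Janssen wins 12–1.
Janssen vs Ruiz: Ruiz wins 7–6.
Janssen vs Chen: Janssen, 13–0.
Janssen vs Kwan: Janssen wins 12–1.
Dube vs Ruiz: Ruiz wins 9–4.
Dube vs Chen: Dube wins 8–5.
Dube vs Kwan: Dube wins 8–5.
Ruiz vs Chen: Ruiz wins 7–6.
Ruiz–Kwan: Ruiz 7–6.
Chen–Kwan: Kwan 9–4.
Ruiz defeats every rival head-to-head and is the Condorcet winner.

Ruiz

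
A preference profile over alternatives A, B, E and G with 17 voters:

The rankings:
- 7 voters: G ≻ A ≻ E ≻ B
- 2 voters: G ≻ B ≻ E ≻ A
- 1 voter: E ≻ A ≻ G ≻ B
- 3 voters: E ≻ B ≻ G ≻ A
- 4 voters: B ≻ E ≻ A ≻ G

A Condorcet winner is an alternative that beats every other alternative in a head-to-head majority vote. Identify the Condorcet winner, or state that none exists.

G

Head-to-head results (17 voters):
A–B: B 9–8.
A vs E: E, 10–7.
A vs G: G, 12–5.
B–E: E 11–6.
B–G: G 10–7.
E vs G: G, 9–8.
G wins every pairwise contest, so G is the Condorcet winner.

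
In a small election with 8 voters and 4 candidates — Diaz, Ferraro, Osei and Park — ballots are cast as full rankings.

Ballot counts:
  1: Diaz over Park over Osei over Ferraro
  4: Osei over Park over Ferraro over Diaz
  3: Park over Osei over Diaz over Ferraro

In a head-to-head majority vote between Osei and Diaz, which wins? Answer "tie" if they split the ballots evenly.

Osei

Ballots ranking Osei above Diaz: 4 + 3 = 7.
Ballots ranking Diaz above Osei: 8 − 7 = 1.
Osei wins the head-to-head 7–1.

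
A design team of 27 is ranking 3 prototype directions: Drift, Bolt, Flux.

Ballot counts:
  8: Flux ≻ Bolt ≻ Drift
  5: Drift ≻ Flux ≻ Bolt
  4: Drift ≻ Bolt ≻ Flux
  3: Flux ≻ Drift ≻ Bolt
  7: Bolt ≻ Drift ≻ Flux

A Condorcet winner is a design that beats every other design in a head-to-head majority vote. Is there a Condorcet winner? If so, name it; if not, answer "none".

none

Pairwise majorities:
Drift–Bolt: Bolt 15–12.
Drift vs Flux: Drift wins 16–11.
Bolt vs Flux: Flux, 16–11.
Every design loses at least once (Drift loses to Bolt; Bolt loses to Flux; Flux loses to Drift). The majority relation contains the cycle Drift → Flux → Bolt → Drift, so there is no Condorcet winner.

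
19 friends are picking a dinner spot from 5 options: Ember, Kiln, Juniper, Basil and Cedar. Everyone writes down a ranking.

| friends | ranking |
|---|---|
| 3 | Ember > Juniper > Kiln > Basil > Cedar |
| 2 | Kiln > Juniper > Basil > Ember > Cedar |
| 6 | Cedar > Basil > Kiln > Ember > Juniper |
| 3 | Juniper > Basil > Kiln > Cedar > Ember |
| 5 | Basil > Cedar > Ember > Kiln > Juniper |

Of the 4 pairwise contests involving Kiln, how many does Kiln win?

2

Kiln against each rival (19 friends):
Kiln vs Ember: Kiln preferred on 2+6+3 = 11 ballots; Kiln wins 11–8.
Kiln–Juniper: Kiln 13–6.
Kiln vs Basil: 5 to 14, Basil.
Kiln vs Cedar: 8 to 11, Cedar.
Kiln beats Ember, Juniper; loses to Basil, Cedar — 2 pairwise wins.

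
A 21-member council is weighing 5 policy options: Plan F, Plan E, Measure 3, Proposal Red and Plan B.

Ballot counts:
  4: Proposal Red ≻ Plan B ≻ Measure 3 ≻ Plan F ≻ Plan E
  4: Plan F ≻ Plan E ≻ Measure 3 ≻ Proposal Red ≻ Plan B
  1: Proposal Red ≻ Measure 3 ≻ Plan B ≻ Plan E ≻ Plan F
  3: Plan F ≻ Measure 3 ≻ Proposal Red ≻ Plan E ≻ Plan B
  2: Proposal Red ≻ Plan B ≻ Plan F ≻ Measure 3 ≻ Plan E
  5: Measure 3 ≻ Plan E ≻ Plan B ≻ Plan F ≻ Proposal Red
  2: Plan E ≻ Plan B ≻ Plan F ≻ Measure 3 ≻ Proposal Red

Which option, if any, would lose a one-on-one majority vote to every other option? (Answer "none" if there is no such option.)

none

Pairwise majorities:
Plan F–Plan E: Plan F 13–8.
Plan F–Measure 3: Plan F 11–10.
Plan F vs Proposal Red: 14 to 7, Plan F.
Plan F vs Plan B: Plan F is ranked higher on 4+3 = 7 ballots, Plan B on 14. Plan B wins 14–7.
Plan E vs Measure 3: Measure 3 wins 15–6.
Plan E vs Proposal Red: Plan E preferred on 4+5+2 = 11 ballots; Plan E wins 11–10.
Plan E vs Plan B: Plan E, 14–7.
Measure 3–Proposal Red: Measure 3 14–7.
Measure 3 vs Plan B: Measure 3, 13–8.
Proposal Red–Plan B: Proposal Red 14–7.
No option is winless: Plan F beats Plan E; Plan E beats Proposal Red; Measure 3 beats Plan E; Proposal Red beats Plan B; Plan B beats Plan F. There is no Condorcet loser.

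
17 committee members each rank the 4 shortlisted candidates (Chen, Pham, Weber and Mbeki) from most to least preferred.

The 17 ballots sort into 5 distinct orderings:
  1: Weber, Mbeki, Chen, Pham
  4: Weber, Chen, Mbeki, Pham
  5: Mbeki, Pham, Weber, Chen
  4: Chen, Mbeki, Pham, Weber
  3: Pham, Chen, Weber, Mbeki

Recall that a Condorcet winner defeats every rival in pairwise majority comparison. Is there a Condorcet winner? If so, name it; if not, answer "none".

Check each pair by majority over 17 ballots:
Chen vs Pham: Chen preferred on 1+4+4 = 9 ballots; Chen wins 9–8.
Chen vs Weber: 7 to 10, Weber.
Chen vs Mbeki: 4+4+3 = 11 for Chen, 6 for Mbeki — Chen by 11–6.
Pham vs Weber: 5+4+3 = 12 for Pham, 5 for Weber — Pham by 12–5.
Pham vs Mbeki: 3 to 14, Mbeki.
Weber vs Mbeki: Weber preferred on 1+4+3 = 8 ballots; Mbeki wins 9–8.
Each candidate drops at least one matchup (Chen loses to Weber; Pham loses to Chen; Weber loses to Pham; Mbeki loses to Chen); the cycle Chen > Pham > Weber > Chen rules out a Condorcet winner.

none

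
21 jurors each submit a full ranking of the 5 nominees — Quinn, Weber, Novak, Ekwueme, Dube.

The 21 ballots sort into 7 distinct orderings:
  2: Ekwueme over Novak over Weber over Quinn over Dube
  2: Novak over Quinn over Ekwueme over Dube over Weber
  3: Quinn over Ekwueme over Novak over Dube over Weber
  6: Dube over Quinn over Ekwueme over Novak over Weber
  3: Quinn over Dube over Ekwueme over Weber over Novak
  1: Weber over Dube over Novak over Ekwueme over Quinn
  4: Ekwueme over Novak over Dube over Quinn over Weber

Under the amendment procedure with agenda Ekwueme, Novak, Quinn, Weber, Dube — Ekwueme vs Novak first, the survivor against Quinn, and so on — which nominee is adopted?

Round 1: Ekwueme vs Novak — 18–3, Ekwueme advances.
Round 2: Ekwueme vs Quinn — 7–14, Quinn advances.
Round 3: Quinn vs Weber — 18–3, Quinn advances.
Round 4: Quinn vs Dube — 10–11, Dube advances.
Dube survives the agenda.

Dube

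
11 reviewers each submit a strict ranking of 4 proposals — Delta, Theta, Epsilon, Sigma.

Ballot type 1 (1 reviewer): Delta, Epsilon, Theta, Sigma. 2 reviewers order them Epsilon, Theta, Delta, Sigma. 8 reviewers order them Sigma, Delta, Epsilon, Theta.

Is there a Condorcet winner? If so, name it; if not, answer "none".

Sigma

Check each pair by majority over 11 ballots:
Delta vs Theta: Delta, 9–2.
Delta vs Epsilon: Delta, 9–2.
Delta vs Sigma: Sigma wins 8–3.
Theta vs Epsilon: Epsilon, 11–0.
Theta vs Sigma: Sigma, 8–3.
Epsilon vs Sigma: Sigma wins 8–3.
Sigma defeats every rival head-to-head and is the Condorcet winner.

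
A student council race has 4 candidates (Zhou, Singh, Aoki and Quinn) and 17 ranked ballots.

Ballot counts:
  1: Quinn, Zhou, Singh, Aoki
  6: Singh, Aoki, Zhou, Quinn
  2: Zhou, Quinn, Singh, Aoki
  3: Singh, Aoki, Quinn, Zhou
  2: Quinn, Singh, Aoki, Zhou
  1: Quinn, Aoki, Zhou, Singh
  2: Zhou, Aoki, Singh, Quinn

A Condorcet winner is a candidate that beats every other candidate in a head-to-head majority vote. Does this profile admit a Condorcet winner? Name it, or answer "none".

Singh

Head-to-head results (17 voters):
Zhou vs Singh: Singh wins 11–6.
Zhou vs Aoki: 1+2+2 = 5 for Zhou, 12 for Aoki — Aoki by 12–5.
Zhou vs Quinn: Zhou wins 10–7.
Singh vs Aoki: Singh wins 14–3.
Singh vs Quinn: Singh, 11–6.
Aoki vs Quinn: 6+3+2 = 11 for Aoki, 6 for Quinn — Aoki by 11–6.
Singh wins every pairwise contest, so Singh is the Condorcet winner.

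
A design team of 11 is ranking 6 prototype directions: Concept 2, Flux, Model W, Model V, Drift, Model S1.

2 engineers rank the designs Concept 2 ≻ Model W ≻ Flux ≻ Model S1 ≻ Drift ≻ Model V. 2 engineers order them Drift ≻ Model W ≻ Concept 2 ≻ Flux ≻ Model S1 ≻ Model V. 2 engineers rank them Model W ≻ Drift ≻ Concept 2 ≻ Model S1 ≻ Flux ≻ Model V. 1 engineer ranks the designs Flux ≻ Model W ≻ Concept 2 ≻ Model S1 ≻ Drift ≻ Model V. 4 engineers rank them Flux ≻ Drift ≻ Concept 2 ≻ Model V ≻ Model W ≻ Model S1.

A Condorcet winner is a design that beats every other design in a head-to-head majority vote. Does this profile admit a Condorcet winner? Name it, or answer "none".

Head-to-head results (11 engineers):
Concept 2 vs Flux: Concept 2 wins 6–5.
Concept 2–Model W: Concept 2 6–5.
Concept 2–Model V: Concept 2 11–0.
Concept 2–Drift: Drift 8–3.
Concept 2 vs Model S1: Concept 2, 11–0.
Flux vs Model W: Model W, 6–5.
Flux–Model V: Flux 11–0.
Flux–Drift: Flux 7–4.
Flux–Model S1: Flux 9–2.
Model W vs Model V: Model W, 7–4.
Model W vs Drift: Drift, 6–5.
Model W vs Model S1: Model W wins 11–0.
Model V vs Drift: Drift, 11–0.
Model V vs Model S1: Model S1 wins 7–4.
Drift vs Model S1: Drift wins 8–3.
Each design drops at least one matchup (Concept 2 loses to Drift; Flux loses to Concept 2; Model W loses to Concept 2; Model V loses to Concept 2; Drift loses to Flux; Model S1 loses to Concept 2); the cycle Concept 2 → Flux → Drift → Concept 2 rules out a Condorcet winner.

none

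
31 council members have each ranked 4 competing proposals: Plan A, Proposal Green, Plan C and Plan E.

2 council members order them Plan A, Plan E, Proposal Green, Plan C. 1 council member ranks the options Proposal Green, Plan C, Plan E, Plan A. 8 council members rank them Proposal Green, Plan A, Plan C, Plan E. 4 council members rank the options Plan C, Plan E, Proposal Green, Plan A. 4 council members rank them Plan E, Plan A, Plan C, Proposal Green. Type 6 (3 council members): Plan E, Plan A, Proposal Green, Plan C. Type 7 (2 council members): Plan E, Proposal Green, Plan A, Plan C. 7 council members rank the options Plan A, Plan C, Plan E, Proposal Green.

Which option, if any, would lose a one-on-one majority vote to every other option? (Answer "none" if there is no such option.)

Pairwise majorities:
Plan A vs Proposal Green: 16 to 15, Plan A.
Plan A vs Plan C: 26 to 5, Plan A.
Plan A vs Plan E: 17 to 14, Plan A.
Proposal Green vs Plan C: Proposal Green preferred on 2+1+8+3+2 = 16 ballots; Proposal Green wins 16–15.
Proposal Green–Plan E: Plan E 22–9.
Plan C vs Plan E: 1+8+4+7 = 20 for Plan C, 11 for Plan E — Plan C by 20–11.
No option is winless: Plan A beats Proposal Green; Proposal Green beats Plan C; Plan C beats Plan E; Plan E beats Proposal Green. There is no Condorcet loser.

none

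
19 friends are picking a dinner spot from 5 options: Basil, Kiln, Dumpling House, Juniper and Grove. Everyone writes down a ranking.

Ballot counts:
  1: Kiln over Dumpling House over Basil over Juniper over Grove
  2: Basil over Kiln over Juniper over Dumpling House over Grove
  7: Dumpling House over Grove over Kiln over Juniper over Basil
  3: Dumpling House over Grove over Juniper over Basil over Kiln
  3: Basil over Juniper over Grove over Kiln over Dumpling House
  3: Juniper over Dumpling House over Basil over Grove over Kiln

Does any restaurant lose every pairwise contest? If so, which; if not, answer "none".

none

Pairwise majorities:
Basil vs Kiln: Basil wins 11–8.
Basil vs Dumpling House: 2+3 = 5 for Basil, 14 for Dumpling House — Dumpling House by 14–5.
Basil–Juniper: Juniper 13–6.
Basil vs Grove: Grove, 10–9.
Kiln vs Dumpling House: Dumpling House wins 13–6.
Kiln vs Juniper: Kiln preferred on 1+2+7 = 10 ballots; Kiln wins 10–9.
Kiln vs Grove: Grove, 16–3.
Dumpling House vs Juniper: Dumpling House wins 11–8.
Dumpling House vs Grove: 16 to 3, Dumpling House.
Juniper vs Grove: Grove wins 10–9.
Each restaurant has at least one pairwise win (Basil beats Kiln; Kiln beats Juniper; Dumpling House beats Basil; Juniper beats Basil; Grove beats Basil) — no Condorcet loser.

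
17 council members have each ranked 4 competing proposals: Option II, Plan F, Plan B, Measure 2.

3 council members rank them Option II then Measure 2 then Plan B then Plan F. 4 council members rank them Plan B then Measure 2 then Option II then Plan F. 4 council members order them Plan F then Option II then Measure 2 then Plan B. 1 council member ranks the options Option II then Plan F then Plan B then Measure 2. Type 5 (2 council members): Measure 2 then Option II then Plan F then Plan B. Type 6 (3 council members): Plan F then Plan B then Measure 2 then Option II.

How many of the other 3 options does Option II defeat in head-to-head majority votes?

Option II against each rival (17 council members):
Option II vs Plan F: Option II preferred on 3+4+1+2 = 10 ballots; Option II wins 10–7.
Option II–Plan B: Option II 10–7.
Option II–Measure 2: Measure 2 9–8.
Option II beats Plan F, Plan B; loses to Measure 2 — 2 pairwise wins.

2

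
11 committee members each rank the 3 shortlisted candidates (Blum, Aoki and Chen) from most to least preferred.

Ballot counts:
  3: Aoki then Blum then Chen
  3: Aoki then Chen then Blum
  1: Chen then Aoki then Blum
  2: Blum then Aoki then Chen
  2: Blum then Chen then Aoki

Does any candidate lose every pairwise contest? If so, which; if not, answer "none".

Pairwise majorities:
Blum vs Aoki: Blum is ranked higher on 2+2 = 4 ballots, Aoki on 7. Aoki wins 7–4.
Blum vs Chen: Blum wins 7–4.
Aoki vs Chen: Aoki wins 8–3.
Only Chen has no wins; Chen is the Condorcet loser.

Chen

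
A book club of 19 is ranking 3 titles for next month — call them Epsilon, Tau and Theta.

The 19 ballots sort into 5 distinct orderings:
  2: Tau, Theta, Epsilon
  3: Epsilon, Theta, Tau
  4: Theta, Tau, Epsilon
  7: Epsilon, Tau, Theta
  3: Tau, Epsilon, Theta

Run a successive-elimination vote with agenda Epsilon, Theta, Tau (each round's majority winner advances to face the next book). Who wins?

Round 1: Epsilon vs Theta — 13–6, Epsilon advances.
Round 2: Epsilon vs Tau — 10–9, Epsilon advances.
Epsilon survives the agenda.

Epsilon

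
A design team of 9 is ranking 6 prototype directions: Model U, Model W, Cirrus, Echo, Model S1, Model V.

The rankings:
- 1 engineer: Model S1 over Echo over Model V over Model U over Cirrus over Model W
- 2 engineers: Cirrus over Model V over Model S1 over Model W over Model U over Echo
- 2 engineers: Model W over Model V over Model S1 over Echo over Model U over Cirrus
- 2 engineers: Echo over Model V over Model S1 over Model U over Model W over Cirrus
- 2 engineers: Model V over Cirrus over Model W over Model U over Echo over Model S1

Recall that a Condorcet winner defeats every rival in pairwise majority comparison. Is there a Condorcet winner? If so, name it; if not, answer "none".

Model V

Head-to-head results (9 engineers):
Model U vs Model W: Model W wins 6–3.
Model U vs Cirrus: Model U, 5–4.
Model U–Echo: Echo 5–4.
Model U–Model S1: Model S1 7–2.
Model U–Model V: Model V 9–0.
Model W–Cirrus: Cirrus 5–4.
Model W–Echo: Model W 6–3.
Model W–Model S1: Model S1 5–4.
Model W vs Model V: Model V wins 7–2.
Cirrus vs Echo: Echo, 5–4.
Cirrus vs Model S1: Model S1 wins 5–4.
Cirrus–Model V: Model V 7–2.
Echo–Model S1: Model S1 5–4.
Echo–Model V: Model V 6–3.
Model S1 vs Model V: Model V, 8–1.
Model V defeats every rival head-to-head and is the Condorcet winner.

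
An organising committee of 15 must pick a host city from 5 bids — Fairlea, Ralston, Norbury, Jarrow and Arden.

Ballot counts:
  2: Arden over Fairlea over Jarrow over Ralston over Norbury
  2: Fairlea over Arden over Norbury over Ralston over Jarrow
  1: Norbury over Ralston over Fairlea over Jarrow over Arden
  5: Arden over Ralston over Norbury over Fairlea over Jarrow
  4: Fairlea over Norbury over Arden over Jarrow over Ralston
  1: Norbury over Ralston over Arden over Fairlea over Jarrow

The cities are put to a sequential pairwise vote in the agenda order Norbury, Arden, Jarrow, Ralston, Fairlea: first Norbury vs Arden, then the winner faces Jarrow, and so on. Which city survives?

Arden

Round 1: Norbury vs Arden — 6–9, Arden advances.
Round 2: Arden vs Jarrow — 14–1, Arden advances.
Round 3: Arden vs Ralston — 13–2, Arden advances.
Round 4: Arden vs Fairlea — 8–7, Arden advances.
Arden survives the agenda.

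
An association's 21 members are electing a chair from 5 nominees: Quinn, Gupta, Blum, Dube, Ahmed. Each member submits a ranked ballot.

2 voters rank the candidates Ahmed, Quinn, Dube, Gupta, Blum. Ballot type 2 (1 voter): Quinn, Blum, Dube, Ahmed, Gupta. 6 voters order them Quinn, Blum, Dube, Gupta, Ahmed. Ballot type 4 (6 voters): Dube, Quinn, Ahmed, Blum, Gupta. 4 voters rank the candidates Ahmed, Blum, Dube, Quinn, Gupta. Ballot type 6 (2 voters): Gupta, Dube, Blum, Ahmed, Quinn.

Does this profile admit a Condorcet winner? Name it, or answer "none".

none

Check each pair by majority over 21 ballots:
Quinn–Gupta: Quinn 19–2.
Quinn–Blum: Quinn 15–6.
Quinn vs Dube: Dube, 12–9.
Quinn vs Ahmed: Quinn wins 13–8.
Gupta vs Blum: Blum wins 17–4.
Gupta–Dube: Dube 19–2.
Gupta–Ahmed: Ahmed 13–8.
Blum–Dube: Blum 11–10.
Blum vs Ahmed: Ahmed wins 12–9.
Dube vs Ahmed: Dube wins 15–6.
No candidate is unbeaten: Quinn loses to Dube; Gupta loses to Quinn; Blum loses to Quinn; Dube loses to Blum; Ahmed loses to Quinn. In particular Quinn beats Blum beats Dube beats Quinn is a majority cycle — no Condorcet winner exists.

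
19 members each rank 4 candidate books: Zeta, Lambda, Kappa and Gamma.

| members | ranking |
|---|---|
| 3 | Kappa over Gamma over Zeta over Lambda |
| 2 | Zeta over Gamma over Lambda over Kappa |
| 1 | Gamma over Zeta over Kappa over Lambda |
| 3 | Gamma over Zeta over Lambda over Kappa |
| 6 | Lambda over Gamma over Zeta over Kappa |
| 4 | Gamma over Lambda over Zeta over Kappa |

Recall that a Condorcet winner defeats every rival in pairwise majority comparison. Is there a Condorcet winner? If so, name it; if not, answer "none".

Head-to-head results (19 members):
Zeta vs Lambda: Lambda, 10–9.
Zeta–Kappa: Zeta 16–3.
Zeta vs Gamma: Gamma wins 17–2.
Lambda vs Kappa: Lambda, 15–4.
Lambda–Gamma: Gamma 13–6.
Kappa–Gamma: Gamma 16–3.
Gamma beats each of Zeta, Lambda, Kappa — Gamma is the Condorcet winner.

Gamma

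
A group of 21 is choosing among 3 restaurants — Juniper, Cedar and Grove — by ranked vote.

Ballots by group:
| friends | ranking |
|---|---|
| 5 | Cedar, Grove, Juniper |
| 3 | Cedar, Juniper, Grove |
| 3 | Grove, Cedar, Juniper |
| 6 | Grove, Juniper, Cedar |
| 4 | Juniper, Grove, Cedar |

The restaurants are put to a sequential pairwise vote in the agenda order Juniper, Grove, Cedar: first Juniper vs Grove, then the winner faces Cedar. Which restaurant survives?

Round 1: Juniper vs Grove — 7–14, Grove advances.
Round 2: Grove vs Cedar — 13–8, Grove advances.
Grove survives the agenda.

Grove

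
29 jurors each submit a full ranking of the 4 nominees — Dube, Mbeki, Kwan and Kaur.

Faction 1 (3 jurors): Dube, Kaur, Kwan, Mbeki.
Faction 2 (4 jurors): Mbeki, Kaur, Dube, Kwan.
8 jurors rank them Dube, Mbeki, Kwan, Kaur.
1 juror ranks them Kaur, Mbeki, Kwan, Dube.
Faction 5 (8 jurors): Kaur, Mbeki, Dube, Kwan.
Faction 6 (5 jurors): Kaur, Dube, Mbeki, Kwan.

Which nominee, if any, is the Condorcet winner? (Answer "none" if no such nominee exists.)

Head-to-head results (29 jurors):
Dube vs Mbeki: Dube preferred on 3+8+5 = 16 ballots; Dube wins 16–13.
Dube vs Kwan: 28 to 1, Dube.
Dube vs Kaur: 3+8 = 11 for Dube, 18 for Kaur — Kaur by 18–11.
Mbeki vs Kwan: 4+8+1+8+5 = 26 for Mbeki, 3 for Kwan — Mbeki by 26–3.
Mbeki vs Kaur: 4+8 = 12 for Mbeki, 17 for Kaur — Kaur by 17–12.
Kwan vs Kaur: 8 to 21, Kaur.
Kaur beats each of Dube, Mbeki, Kwan — Kaur is the Condorcet winner.

Kaur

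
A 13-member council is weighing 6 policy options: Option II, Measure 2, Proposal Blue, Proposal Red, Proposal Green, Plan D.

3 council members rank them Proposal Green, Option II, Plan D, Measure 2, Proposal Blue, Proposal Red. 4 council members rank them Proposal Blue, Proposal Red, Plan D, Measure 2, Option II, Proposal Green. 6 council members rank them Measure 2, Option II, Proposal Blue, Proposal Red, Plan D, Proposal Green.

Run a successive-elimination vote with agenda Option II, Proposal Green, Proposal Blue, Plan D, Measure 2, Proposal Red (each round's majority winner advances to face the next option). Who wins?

Measure 2

Round 1: Option II vs Proposal Green — 10–3, Option II advances.
Round 2: Option II vs Proposal Blue — 9–4, Option II advances.
Round 3: Option II vs Plan D — 9–4, Option II advances.
Round 4: Option II vs Measure 2 — 3–10, Measure 2 advances.
Round 5: Measure 2 vs Proposal Red — 9–4, Measure 2 advances.
The agenda winner is Measure 2.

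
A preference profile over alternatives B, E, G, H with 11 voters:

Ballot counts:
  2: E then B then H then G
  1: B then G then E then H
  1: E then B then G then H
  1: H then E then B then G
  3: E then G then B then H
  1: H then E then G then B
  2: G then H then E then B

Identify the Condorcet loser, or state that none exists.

Pairwise majorities:
B vs E: E wins 10–1.
B vs G: G, 6–5.
B vs H: B is ranked higher on 2+1+1+3 = 7 ballots, H on 4. B wins 7–4.
E–G: E 8–3.
E vs H: E, 7–4.
G vs H: G is ranked higher on 1+1+3+2 = 7 ballots, H on 4. G wins 7–4.
H loses to every other alternative — it is the Condorcet loser.

H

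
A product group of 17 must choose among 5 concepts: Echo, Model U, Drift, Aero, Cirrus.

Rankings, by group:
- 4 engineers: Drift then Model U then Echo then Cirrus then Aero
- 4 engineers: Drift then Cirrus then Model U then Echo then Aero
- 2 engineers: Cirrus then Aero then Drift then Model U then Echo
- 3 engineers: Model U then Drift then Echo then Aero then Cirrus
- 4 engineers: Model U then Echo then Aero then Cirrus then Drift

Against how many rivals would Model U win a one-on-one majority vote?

3

Model U against each rival (17 engineers):
Model U vs Echo: 17 to 0, Model U.
Model U vs Drift: Model U is ranked higher on 3+4 = 7 ballots, Drift on 10. Drift wins 10–7.
Model U vs Aero: 15 to 2, Model U.
Model U–Cirrus: Model U 11–6.
Model U beats Echo, Aero, Cirrus; loses to Drift — 3 pairwise wins.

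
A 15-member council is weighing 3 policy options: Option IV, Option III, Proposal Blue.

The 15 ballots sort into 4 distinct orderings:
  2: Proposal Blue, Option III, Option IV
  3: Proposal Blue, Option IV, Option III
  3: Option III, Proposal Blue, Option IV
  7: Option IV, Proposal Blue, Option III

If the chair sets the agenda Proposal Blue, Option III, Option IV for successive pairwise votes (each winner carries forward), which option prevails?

Round 1: Proposal Blue vs Option III — 12–3, Proposal Blue advances.
Round 2: Proposal Blue vs Option IV — 8–7, Proposal Blue advances.
The agenda winner is Proposal Blue.

Proposal Blue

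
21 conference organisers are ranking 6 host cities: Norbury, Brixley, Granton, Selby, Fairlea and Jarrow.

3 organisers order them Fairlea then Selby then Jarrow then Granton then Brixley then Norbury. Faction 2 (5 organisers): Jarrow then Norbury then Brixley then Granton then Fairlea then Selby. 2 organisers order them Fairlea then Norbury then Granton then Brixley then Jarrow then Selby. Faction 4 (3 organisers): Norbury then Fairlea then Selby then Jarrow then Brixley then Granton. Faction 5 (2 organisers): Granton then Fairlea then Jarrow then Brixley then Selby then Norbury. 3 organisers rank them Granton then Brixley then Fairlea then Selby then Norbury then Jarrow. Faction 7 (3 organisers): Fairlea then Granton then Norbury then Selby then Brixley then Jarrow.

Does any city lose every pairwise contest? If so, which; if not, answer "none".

Pairwise majorities:
Norbury vs Brixley: 5+2+3+3 = 13 for Norbury, 8 for Brixley — Norbury by 13–8.
Norbury vs Granton: Norbury preferred on 5+2+3 = 10 ballots; Granton wins 11–10.
Norbury vs Selby: Norbury wins 13–8.
Norbury–Fairlea: Fairlea 13–8.
Norbury vs Jarrow: Norbury is ranked higher on 2+3+3+3 = 11 ballots, Jarrow on 10. Norbury wins 11–10.
Brixley vs Granton: 5+3 = 8 for Brixley, 13 for Granton — Granton by 13–8.
Brixley vs Selby: 5+2+2+3 = 12 for Brixley, 9 for Selby — Brixley by 12–9.
Brixley vs Fairlea: Brixley is ranked higher on 5+3 = 8 ballots, Fairlea on 13. Fairlea wins 13–8.
Brixley vs Jarrow: 2+3+3 = 8 for Brixley, 13 for Jarrow — Jarrow by 13–8.
Granton vs Selby: 5+2+2+3+3 = 15 for Granton, 6 for Selby — Granton by 15–6.
Granton vs Fairlea: Fairlea, 11–10.
Granton vs Jarrow: Granton preferred on 2+2+3+3 = 10 ballots; Jarrow wins 11–10.
Selby vs Fairlea: Selby is ranked higher on 0 ballots, Fairlea on 21. Fairlea wins 21–0.
Selby vs Jarrow: Selby preferred on 3+3+3+3 = 12 ballots; Selby wins 12–9.
Fairlea vs Jarrow: Fairlea, 16–5.
No city is winless: Norbury beats Brixley; Brixley beats Selby; Granton beats Norbury; Selby beats Jarrow; Fairlea beats Norbury; Jarrow beats Brixley. There is no Condorcet loser.

none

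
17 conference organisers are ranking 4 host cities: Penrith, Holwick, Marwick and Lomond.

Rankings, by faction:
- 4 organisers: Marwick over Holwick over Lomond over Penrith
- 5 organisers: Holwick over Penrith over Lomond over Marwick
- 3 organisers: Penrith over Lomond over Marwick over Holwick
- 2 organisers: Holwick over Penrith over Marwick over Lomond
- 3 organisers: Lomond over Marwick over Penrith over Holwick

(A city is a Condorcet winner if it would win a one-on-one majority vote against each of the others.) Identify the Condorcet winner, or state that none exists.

Head-to-head results (17 organisers):
Penrith vs Holwick: Holwick, 11–6.
Penrith vs Marwick: Penrith, 10–7.
Penrith vs Lomond: Penrith, 10–7.
Holwick vs Marwick: Marwick, 10–7.
Holwick vs Lomond: Holwick, 11–6.
Marwick–Lomond: Lomond 11–6.
No city is unbeaten: Penrith loses to Holwick; Holwick loses to Marwick; Marwick loses to Penrith; Lomond loses to Penrith. In particular Penrith → Marwick → Holwick → Penrith is a majority cycle — no Condorcet winner exists.

none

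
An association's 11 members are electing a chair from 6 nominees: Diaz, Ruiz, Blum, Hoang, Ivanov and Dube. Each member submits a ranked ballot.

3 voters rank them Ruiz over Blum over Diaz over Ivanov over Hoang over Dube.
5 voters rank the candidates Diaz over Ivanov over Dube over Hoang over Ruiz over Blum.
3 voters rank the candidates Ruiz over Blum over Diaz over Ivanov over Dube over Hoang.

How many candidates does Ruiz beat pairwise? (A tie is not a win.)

Ruiz against each rival (11 voters):
Ruiz vs Diaz: Ruiz preferred on 3+3 = 6 ballots; Ruiz wins 6–5.
Ruiz vs Blum: Ruiz wins 11–0.
Ruiz vs Hoang: Ruiz, 6–5.
Ruiz vs Ivanov: Ruiz is ranked higher on 3+3 = 6 ballots, Ivanov on 5. Ruiz wins 6–5.
Ruiz vs Dube: Ruiz wins 6–5.
Ruiz beats Diaz, Blum, Hoang, Ivanov, Dube — 5 pairwise wins.

5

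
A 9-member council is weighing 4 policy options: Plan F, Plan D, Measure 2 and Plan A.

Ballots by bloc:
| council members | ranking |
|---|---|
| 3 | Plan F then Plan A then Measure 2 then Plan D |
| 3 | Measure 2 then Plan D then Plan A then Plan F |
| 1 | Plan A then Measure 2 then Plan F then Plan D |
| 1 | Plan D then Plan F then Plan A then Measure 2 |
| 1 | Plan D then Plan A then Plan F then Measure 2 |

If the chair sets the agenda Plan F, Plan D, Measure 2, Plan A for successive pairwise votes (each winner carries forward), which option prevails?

Plan A

Round 1: Plan F vs Plan D — 4–5, Plan D advances.
Round 2: Plan D vs Measure 2 — 2–7, Measure 2 advances.
Round 3: Measure 2 vs Plan A — 3–6, Plan A advances.
Plan A survives the agenda.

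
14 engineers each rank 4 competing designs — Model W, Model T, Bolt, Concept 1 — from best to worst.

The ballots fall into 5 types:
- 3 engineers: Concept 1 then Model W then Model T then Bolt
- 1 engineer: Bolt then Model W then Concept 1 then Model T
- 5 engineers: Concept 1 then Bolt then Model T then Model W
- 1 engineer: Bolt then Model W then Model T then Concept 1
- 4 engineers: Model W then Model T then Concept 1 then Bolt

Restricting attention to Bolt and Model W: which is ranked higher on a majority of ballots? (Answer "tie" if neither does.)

Ballots ranking Bolt above Model W: 1 + 5 + 1 = 7.
Ballots ranking Model W above Bolt: 14 − 7 = 7.
7–7: the pair ties.

tie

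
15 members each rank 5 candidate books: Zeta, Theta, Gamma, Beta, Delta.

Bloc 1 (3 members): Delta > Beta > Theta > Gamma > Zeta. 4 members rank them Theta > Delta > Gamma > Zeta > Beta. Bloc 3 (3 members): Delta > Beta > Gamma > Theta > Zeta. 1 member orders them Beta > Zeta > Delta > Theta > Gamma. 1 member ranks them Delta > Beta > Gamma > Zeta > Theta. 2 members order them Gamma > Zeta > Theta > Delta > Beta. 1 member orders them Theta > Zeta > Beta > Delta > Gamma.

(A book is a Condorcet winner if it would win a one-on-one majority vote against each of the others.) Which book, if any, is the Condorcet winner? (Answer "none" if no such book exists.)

Delta

Pairwise majorities:
Zeta vs Theta: Theta wins 11–4.
Zeta vs Gamma: Gamma wins 13–2.
Zeta–Beta: Beta 8–7.
Zeta–Delta: Delta 11–4.
Theta vs Gamma: Theta, 9–6.
Theta–Beta: Beta 8–7.
Theta vs Delta: Delta wins 8–7.
Gamma–Beta: Beta 9–6.
Gamma vs Delta: Delta, 13–2.
Beta–Delta: Delta 13–2.
Delta wins every pairwise contest, so Delta is the Condorcet winner.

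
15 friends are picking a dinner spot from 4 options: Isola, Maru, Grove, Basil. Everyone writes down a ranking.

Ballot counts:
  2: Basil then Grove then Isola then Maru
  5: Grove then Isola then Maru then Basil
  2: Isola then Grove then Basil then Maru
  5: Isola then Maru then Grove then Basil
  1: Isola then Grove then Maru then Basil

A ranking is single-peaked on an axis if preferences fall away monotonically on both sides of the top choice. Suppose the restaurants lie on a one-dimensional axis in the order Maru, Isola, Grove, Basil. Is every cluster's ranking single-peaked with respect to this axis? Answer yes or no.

yes

Axis positions: Maru=1, Isola=2, Grove=3, Basil=4.
Cluster 1 (peak Basil at position 4): ranking walks positions 4-3-2-1, expanding outward from the peak — single-peaked.
Cluster 2 (peak Grove at position 3): ranking walks positions 3-2-1-4, expanding outward from the peak — single-peaked.
Cluster 3 (peak Isola at position 2): ranking walks positions 2-3-4-1, expanding outward from the peak — single-peaked.
Cluster 4 (peak Isola at position 2): ranking walks positions 2-1-3-4, expanding outward from the peak — single-peaked.
Cluster 5 (peak Isola at position 2): ranking walks positions 2-3-1-4, expanding outward from the peak — single-peaked.
Every ranking is single-peaked on this axis.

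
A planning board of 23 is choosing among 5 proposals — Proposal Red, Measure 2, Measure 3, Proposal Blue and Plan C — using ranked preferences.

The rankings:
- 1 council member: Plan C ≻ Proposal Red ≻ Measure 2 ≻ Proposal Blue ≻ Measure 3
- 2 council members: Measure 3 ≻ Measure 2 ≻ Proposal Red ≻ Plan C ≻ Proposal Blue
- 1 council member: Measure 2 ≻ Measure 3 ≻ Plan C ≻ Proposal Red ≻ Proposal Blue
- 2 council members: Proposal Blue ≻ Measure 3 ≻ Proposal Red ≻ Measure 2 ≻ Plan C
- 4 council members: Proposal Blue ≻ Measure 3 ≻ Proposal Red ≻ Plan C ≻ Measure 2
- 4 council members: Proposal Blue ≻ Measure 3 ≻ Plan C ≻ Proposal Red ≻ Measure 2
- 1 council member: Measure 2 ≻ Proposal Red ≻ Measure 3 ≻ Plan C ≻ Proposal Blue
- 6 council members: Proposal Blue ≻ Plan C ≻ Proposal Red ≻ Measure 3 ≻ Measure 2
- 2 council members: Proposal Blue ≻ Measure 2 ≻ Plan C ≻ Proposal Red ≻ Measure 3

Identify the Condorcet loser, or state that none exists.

Head-to-head results (23 council members):
Proposal Red vs Measure 2: Proposal Red wins 17–6.
Proposal Red–Measure 3: Measure 3 13–10.
Proposal Red vs Proposal Blue: Proposal Blue, 18–5.
Proposal Red vs Plan C: Proposal Red preferred on 2+2+4+1 = 9 ballots; Plan C wins 14–9.
Measure 2 vs Measure 3: 1+1+1+2 = 5 for Measure 2, 18 for Measure 3 — Measure 3 by 18–5.
Measure 2 vs Proposal Blue: Measure 2 preferred on 1+2+1+1 = 5 ballots; Proposal Blue wins 18–5.
Measure 2 vs Plan C: Plan C, 15–8.
Measure 3–Proposal Blue: Proposal Blue 19–4.
Measure 3 vs Plan C: Measure 3 preferred on 2+1+2+4+4+1 = 14 ballots; Measure 3 wins 14–9.
Proposal Blue vs Plan C: Proposal Blue wins 18–5.
Only Measure 2 has no wins; Measure 2 is the Condorcet loser.

Measure 2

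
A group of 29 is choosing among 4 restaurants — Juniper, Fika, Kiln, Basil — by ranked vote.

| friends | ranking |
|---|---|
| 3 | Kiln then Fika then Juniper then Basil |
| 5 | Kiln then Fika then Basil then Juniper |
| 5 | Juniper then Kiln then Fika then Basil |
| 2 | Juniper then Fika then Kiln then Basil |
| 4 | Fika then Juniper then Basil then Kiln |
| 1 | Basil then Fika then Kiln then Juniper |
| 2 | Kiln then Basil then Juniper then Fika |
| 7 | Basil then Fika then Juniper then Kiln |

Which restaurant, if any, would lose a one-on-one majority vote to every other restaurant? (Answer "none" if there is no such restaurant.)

none

Head-to-head results (29 friends):
Juniper vs Fika: Fika wins 20–9.
Juniper vs Kiln: Juniper preferred on 5+2+4+7 = 18 ballots; Juniper wins 18–11.
Juniper vs Basil: 14 to 15, Basil.
Fika vs Kiln: Kiln wins 15–14.
Fika vs Basil: Fika wins 19–10.
Kiln–Basil: Kiln 17–12.
Each restaurant has at least one pairwise win (Juniper beats Kiln; Fika beats Juniper; Kiln beats Fika; Basil beats Juniper) — no Condorcet loser.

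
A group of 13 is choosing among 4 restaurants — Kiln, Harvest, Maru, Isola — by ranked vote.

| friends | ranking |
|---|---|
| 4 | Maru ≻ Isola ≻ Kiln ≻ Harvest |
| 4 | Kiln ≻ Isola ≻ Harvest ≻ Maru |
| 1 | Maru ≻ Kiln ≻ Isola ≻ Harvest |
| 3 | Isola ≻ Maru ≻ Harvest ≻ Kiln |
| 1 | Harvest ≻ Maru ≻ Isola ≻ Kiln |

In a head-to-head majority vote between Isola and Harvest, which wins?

Isola

Ballots ranking Isola above Harvest: 4 + 4 + 1 + 3 = 12.
Ballots ranking Harvest above Isola: 13 − 12 = 1.
Isola wins the head-to-head 12–1.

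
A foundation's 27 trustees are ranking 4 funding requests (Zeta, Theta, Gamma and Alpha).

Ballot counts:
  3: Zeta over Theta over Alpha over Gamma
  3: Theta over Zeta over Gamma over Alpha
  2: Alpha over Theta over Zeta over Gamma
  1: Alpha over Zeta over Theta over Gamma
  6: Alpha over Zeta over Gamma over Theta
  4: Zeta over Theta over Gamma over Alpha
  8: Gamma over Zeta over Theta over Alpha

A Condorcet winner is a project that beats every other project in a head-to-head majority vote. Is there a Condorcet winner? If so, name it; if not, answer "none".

Zeta

Head-to-head results (27 reviewers):
Zeta vs Theta: Zeta wins 22–5.
Zeta vs Gamma: Zeta, 19–8.
Zeta vs Alpha: Zeta, 18–9.
Theta vs Gamma: Gamma wins 14–13.
Theta vs Alpha: Theta, 18–9.
Gamma vs Alpha: Gamma wins 15–12.
Zeta defeats every rival head-to-head and is the Condorcet winner.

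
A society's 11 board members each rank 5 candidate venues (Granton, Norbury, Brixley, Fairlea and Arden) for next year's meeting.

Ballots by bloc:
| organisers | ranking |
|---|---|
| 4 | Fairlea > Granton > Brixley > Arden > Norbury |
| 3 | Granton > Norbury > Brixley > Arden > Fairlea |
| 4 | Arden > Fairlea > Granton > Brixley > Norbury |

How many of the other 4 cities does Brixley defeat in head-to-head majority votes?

2

Brixley against each rival (11 organisers):
Brixley–Granton: Granton 11–0.
Brixley vs Norbury: Brixley, 8–3.
Brixley vs Fairlea: 3 to 8, Fairlea.
Brixley vs Arden: 7 to 4, Brixley.
Brixley beats Norbury, Arden; loses to Granton, Fairlea — 2 pairwise wins.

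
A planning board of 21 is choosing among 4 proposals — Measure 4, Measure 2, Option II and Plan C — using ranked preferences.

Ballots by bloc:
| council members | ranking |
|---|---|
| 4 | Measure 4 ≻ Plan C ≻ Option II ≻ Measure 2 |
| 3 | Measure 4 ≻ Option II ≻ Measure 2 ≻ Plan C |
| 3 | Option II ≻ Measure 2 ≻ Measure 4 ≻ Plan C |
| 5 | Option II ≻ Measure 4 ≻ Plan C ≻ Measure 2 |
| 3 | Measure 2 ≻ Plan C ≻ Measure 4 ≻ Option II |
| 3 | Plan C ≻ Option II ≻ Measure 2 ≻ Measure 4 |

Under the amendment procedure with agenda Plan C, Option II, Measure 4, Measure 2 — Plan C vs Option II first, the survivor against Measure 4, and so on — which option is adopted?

Option II

Round 1: Plan C vs Option II — 10–11, Option II advances.
Round 2: Option II vs Measure 4 — 11–10, Option II advances.
Round 3: Option II vs Measure 2 — 18–3, Option II advances.
The agenda winner is Option II.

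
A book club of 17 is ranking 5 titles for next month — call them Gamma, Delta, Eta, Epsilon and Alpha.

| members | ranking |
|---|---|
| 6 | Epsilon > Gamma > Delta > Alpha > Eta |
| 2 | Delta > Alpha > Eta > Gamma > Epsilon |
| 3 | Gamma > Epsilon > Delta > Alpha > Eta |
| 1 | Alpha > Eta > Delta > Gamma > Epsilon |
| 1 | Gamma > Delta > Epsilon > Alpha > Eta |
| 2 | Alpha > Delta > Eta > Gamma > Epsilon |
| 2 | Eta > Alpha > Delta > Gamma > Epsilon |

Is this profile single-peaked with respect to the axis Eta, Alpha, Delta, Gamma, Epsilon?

Axis positions: Eta=1, Alpha=2, Delta=3, Gamma=4, Epsilon=5.
Faction 1 (peak Epsilon at position 5): ranking walks positions 5-4-3-2-1, expanding outward from the peak — single-peaked.
Faction 2 (peak Delta at position 3): ranking walks positions 3-2-1-4-5, expanding outward from the peak — single-peaked.
Faction 3 (peak Gamma at position 4): ranking walks positions 4-5-3-2-1, expanding outward from the peak — single-peaked.
Faction 4 (peak Alpha at position 2): ranking walks positions 2-1-3-4-5, expanding outward from the peak — single-peaked.
Faction 5 (peak Gamma at position 4): ranking walks positions 4-3-5-2-1, expanding outward from the peak — single-peaked.
Faction 6 (peak Alpha at position 2): ranking walks positions 2-3-1-4-5, expanding outward from the peak — single-peaked.
Faction 7 (peak Eta at position 1): ranking walks positions 1-2-3-4-5, expanding outward from the peak — single-peaked.
Every ranking is single-peaked on this axis.

yes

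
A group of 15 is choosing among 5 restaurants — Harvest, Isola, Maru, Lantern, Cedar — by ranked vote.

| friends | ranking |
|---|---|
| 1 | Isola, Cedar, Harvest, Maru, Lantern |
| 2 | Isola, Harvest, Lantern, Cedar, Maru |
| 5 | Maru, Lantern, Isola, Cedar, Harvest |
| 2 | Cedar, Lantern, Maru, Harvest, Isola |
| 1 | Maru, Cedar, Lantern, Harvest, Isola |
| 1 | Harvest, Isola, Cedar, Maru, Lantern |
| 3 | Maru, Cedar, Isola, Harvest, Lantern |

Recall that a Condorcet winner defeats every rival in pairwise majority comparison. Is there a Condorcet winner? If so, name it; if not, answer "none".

Maru

Check each pair by majority over 15 ballots:
Harvest vs Isola: 2+1+1 = 4 for Harvest, 11 for Isola — Isola by 11–4.
Harvest vs Maru: 4 to 11, Maru.
Harvest vs Lantern: Lantern wins 8–7.
Harvest–Cedar: Cedar 12–3.
Isola–Maru: Maru 11–4.
Isola–Lantern: Lantern 8–7.
Isola vs Cedar: Isola preferred on 1+2+5+1 = 9 ballots; Isola wins 9–6.
Maru vs Lantern: Maru is ranked higher on 1+5+1+1+3 = 11 ballots, Lantern on 4. Maru wins 11–4.
Maru vs Cedar: 9 to 6, Maru.
Lantern vs Cedar: 7 to 8, Cedar.
Maru defeats every rival head-to-head and is the Condorcet winner.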